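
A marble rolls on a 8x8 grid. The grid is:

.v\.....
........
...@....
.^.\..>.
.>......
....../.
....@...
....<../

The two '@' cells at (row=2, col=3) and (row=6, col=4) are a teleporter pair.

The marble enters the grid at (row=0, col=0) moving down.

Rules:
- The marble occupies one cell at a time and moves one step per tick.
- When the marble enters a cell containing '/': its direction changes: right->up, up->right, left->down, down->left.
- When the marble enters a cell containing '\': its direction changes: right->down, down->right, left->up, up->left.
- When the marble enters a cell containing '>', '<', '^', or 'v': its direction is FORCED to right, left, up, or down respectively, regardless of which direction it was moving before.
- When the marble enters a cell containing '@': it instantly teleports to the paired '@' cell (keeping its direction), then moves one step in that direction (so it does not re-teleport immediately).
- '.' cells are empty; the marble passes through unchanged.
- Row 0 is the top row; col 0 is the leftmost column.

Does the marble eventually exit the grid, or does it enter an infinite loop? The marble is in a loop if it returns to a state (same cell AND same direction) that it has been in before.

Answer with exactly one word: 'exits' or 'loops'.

Step 1: enter (0,0), '.' pass, move down to (1,0)
Step 2: enter (1,0), '.' pass, move down to (2,0)
Step 3: enter (2,0), '.' pass, move down to (3,0)
Step 4: enter (3,0), '.' pass, move down to (4,0)
Step 5: enter (4,0), '.' pass, move down to (5,0)
Step 6: enter (5,0), '.' pass, move down to (6,0)
Step 7: enter (6,0), '.' pass, move down to (7,0)
Step 8: enter (7,0), '.' pass, move down to (8,0)
Step 9: at (8,0) — EXIT via bottom edge, pos 0

Answer: exits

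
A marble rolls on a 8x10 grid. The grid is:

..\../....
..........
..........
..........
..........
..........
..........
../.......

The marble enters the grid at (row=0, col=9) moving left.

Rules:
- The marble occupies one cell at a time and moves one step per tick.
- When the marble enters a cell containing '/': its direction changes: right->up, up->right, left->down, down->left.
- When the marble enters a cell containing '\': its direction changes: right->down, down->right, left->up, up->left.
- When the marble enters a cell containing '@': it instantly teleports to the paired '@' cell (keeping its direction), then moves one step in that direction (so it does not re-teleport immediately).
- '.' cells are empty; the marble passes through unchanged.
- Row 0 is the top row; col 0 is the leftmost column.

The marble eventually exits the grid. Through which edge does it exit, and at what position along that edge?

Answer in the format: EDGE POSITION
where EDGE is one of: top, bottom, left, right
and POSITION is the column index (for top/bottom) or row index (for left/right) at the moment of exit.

Answer: bottom 5

Derivation:
Step 1: enter (0,9), '.' pass, move left to (0,8)
Step 2: enter (0,8), '.' pass, move left to (0,7)
Step 3: enter (0,7), '.' pass, move left to (0,6)
Step 4: enter (0,6), '.' pass, move left to (0,5)
Step 5: enter (0,5), '/' deflects left->down, move down to (1,5)
Step 6: enter (1,5), '.' pass, move down to (2,5)
Step 7: enter (2,5), '.' pass, move down to (3,5)
Step 8: enter (3,5), '.' pass, move down to (4,5)
Step 9: enter (4,5), '.' pass, move down to (5,5)
Step 10: enter (5,5), '.' pass, move down to (6,5)
Step 11: enter (6,5), '.' pass, move down to (7,5)
Step 12: enter (7,5), '.' pass, move down to (8,5)
Step 13: at (8,5) — EXIT via bottom edge, pos 5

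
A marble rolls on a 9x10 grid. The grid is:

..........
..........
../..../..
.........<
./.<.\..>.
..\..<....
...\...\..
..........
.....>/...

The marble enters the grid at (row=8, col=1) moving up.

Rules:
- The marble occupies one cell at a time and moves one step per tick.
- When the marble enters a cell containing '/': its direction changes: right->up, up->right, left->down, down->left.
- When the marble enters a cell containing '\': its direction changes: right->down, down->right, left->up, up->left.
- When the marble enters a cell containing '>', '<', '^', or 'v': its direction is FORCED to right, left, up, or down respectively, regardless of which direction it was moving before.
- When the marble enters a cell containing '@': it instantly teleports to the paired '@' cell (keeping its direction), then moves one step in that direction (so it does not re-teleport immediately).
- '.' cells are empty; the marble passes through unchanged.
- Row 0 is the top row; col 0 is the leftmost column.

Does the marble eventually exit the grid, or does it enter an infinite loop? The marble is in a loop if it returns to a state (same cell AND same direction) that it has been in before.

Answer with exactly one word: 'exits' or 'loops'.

Answer: exits

Derivation:
Step 1: enter (8,1), '.' pass, move up to (7,1)
Step 2: enter (7,1), '.' pass, move up to (6,1)
Step 3: enter (6,1), '.' pass, move up to (5,1)
Step 4: enter (5,1), '.' pass, move up to (4,1)
Step 5: enter (4,1), '/' deflects up->right, move right to (4,2)
Step 6: enter (4,2), '.' pass, move right to (4,3)
Step 7: enter (4,3), '<' forces right->left, move left to (4,2)
Step 8: enter (4,2), '.' pass, move left to (4,1)
Step 9: enter (4,1), '/' deflects left->down, move down to (5,1)
Step 10: enter (5,1), '.' pass, move down to (6,1)
Step 11: enter (6,1), '.' pass, move down to (7,1)
Step 12: enter (7,1), '.' pass, move down to (8,1)
Step 13: enter (8,1), '.' pass, move down to (9,1)
Step 14: at (9,1) — EXIT via bottom edge, pos 1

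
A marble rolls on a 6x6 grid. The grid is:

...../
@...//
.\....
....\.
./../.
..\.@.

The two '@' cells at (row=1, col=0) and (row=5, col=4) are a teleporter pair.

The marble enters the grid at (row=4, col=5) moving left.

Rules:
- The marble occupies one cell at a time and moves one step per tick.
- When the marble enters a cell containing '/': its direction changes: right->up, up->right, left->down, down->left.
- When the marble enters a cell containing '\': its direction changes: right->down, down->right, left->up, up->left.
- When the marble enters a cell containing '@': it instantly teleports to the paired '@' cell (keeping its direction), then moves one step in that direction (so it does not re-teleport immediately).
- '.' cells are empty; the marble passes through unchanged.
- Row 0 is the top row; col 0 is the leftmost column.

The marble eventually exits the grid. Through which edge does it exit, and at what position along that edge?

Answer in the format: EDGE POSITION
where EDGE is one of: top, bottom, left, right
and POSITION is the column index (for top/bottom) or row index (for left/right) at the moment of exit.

Step 1: enter (4,5), '.' pass, move left to (4,4)
Step 2: enter (4,4), '/' deflects left->down, move down to (5,4)
Step 3: enter (5,4), '@' teleport (5,4)->(1,0), also enter (1,0), move down to (2,0)
Step 4: enter (2,0), '.' pass, move down to (3,0)
Step 5: enter (3,0), '.' pass, move down to (4,0)
Step 6: enter (4,0), '.' pass, move down to (5,0)
Step 7: enter (5,0), '.' pass, move down to (6,0)
Step 8: at (6,0) — EXIT via bottom edge, pos 0

Answer: bottom 0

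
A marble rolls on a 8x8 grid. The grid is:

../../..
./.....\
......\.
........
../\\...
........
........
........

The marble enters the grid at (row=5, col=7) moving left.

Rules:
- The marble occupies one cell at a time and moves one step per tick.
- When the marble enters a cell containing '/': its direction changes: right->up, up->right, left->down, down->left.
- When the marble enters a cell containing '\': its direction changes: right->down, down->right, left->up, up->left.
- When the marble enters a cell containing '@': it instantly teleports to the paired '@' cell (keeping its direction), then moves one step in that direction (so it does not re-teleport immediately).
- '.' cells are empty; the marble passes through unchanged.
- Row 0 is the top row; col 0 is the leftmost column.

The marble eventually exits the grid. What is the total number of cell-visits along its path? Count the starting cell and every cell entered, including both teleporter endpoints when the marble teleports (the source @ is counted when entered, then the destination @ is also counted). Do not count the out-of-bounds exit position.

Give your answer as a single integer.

Answer: 8

Derivation:
Step 1: enter (5,7), '.' pass, move left to (5,6)
Step 2: enter (5,6), '.' pass, move left to (5,5)
Step 3: enter (5,5), '.' pass, move left to (5,4)
Step 4: enter (5,4), '.' pass, move left to (5,3)
Step 5: enter (5,3), '.' pass, move left to (5,2)
Step 6: enter (5,2), '.' pass, move left to (5,1)
Step 7: enter (5,1), '.' pass, move left to (5,0)
Step 8: enter (5,0), '.' pass, move left to (5,-1)
Step 9: at (5,-1) — EXIT via left edge, pos 5
Path length (cell visits): 8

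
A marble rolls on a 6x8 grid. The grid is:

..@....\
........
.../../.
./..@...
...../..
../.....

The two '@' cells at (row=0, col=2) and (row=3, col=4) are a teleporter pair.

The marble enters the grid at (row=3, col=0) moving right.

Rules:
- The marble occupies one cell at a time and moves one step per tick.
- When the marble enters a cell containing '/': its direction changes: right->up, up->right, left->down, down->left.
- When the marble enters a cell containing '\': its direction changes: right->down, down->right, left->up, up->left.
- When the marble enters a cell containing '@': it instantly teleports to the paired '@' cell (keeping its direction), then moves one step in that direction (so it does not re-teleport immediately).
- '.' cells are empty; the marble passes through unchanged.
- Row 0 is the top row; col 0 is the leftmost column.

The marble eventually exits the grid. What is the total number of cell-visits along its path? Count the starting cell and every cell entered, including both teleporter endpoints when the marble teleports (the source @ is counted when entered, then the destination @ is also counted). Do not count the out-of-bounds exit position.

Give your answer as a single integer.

Step 1: enter (3,0), '.' pass, move right to (3,1)
Step 2: enter (3,1), '/' deflects right->up, move up to (2,1)
Step 3: enter (2,1), '.' pass, move up to (1,1)
Step 4: enter (1,1), '.' pass, move up to (0,1)
Step 5: enter (0,1), '.' pass, move up to (-1,1)
Step 6: at (-1,1) — EXIT via top edge, pos 1
Path length (cell visits): 5

Answer: 5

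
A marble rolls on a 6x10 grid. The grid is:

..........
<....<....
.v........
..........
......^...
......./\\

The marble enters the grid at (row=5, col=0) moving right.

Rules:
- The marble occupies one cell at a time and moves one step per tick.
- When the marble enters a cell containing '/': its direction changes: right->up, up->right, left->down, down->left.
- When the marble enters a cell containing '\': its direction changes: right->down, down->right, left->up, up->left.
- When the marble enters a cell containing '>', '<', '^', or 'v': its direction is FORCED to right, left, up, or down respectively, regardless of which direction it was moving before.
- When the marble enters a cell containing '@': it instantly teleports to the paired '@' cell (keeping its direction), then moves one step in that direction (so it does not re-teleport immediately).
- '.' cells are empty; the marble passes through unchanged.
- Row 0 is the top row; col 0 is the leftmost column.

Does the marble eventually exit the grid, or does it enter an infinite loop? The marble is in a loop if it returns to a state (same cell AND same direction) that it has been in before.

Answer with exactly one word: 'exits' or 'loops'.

Step 1: enter (5,0), '.' pass, move right to (5,1)
Step 2: enter (5,1), '.' pass, move right to (5,2)
Step 3: enter (5,2), '.' pass, move right to (5,3)
Step 4: enter (5,3), '.' pass, move right to (5,4)
Step 5: enter (5,4), '.' pass, move right to (5,5)
Step 6: enter (5,5), '.' pass, move right to (5,6)
Step 7: enter (5,6), '.' pass, move right to (5,7)
Step 8: enter (5,7), '/' deflects right->up, move up to (4,7)
Step 9: enter (4,7), '.' pass, move up to (3,7)
Step 10: enter (3,7), '.' pass, move up to (2,7)
Step 11: enter (2,7), '.' pass, move up to (1,7)
Step 12: enter (1,7), '.' pass, move up to (0,7)
Step 13: enter (0,7), '.' pass, move up to (-1,7)
Step 14: at (-1,7) — EXIT via top edge, pos 7

Answer: exits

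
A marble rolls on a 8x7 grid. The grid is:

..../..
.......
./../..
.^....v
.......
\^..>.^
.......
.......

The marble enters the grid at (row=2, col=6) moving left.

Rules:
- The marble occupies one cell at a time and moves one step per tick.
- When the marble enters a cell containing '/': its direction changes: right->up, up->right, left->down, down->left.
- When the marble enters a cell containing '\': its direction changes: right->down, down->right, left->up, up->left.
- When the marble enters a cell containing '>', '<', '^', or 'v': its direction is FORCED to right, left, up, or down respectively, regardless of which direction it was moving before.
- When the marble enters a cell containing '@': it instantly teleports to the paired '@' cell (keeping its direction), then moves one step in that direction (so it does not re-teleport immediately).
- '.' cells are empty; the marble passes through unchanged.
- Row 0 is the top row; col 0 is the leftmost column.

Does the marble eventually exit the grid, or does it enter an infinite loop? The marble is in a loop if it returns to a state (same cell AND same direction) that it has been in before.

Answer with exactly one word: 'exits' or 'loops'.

Step 1: enter (2,6), '.' pass, move left to (2,5)
Step 2: enter (2,5), '.' pass, move left to (2,4)
Step 3: enter (2,4), '/' deflects left->down, move down to (3,4)
Step 4: enter (3,4), '.' pass, move down to (4,4)
Step 5: enter (4,4), '.' pass, move down to (5,4)
Step 6: enter (5,4), '>' forces down->right, move right to (5,5)
Step 7: enter (5,5), '.' pass, move right to (5,6)
Step 8: enter (5,6), '^' forces right->up, move up to (4,6)
Step 9: enter (4,6), '.' pass, move up to (3,6)
Step 10: enter (3,6), 'v' forces up->down, move down to (4,6)
Step 11: enter (4,6), '.' pass, move down to (5,6)
Step 12: enter (5,6), '^' forces down->up, move up to (4,6)
Step 13: at (4,6) dir=up — LOOP DETECTED (seen before)

Answer: loops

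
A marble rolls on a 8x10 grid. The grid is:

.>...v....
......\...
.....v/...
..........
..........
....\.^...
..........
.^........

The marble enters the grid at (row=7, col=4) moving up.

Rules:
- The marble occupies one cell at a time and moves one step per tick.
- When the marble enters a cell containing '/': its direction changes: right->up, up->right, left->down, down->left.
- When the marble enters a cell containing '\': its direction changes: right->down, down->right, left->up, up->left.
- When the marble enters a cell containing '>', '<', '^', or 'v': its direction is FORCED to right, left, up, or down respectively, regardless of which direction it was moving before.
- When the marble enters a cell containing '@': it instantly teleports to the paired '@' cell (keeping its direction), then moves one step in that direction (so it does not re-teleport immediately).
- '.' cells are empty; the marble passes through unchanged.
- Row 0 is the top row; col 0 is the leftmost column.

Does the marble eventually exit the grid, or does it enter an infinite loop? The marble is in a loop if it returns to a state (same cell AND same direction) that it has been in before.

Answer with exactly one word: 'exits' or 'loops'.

Step 1: enter (7,4), '.' pass, move up to (6,4)
Step 2: enter (6,4), '.' pass, move up to (5,4)
Step 3: enter (5,4), '\' deflects up->left, move left to (5,3)
Step 4: enter (5,3), '.' pass, move left to (5,2)
Step 5: enter (5,2), '.' pass, move left to (5,1)
Step 6: enter (5,1), '.' pass, move left to (5,0)
Step 7: enter (5,0), '.' pass, move left to (5,-1)
Step 8: at (5,-1) — EXIT via left edge, pos 5

Answer: exits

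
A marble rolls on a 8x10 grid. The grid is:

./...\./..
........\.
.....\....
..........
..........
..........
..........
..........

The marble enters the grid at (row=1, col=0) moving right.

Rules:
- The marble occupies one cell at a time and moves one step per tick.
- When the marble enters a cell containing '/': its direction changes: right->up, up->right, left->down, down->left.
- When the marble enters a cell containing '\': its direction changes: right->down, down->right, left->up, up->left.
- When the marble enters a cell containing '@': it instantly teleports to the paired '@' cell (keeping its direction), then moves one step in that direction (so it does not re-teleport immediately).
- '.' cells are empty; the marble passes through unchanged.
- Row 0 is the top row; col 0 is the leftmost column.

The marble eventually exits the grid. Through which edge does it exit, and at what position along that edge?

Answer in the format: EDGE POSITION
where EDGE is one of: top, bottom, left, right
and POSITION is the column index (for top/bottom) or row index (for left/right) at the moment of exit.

Step 1: enter (1,0), '.' pass, move right to (1,1)
Step 2: enter (1,1), '.' pass, move right to (1,2)
Step 3: enter (1,2), '.' pass, move right to (1,3)
Step 4: enter (1,3), '.' pass, move right to (1,4)
Step 5: enter (1,4), '.' pass, move right to (1,5)
Step 6: enter (1,5), '.' pass, move right to (1,6)
Step 7: enter (1,6), '.' pass, move right to (1,7)
Step 8: enter (1,7), '.' pass, move right to (1,8)
Step 9: enter (1,8), '\' deflects right->down, move down to (2,8)
Step 10: enter (2,8), '.' pass, move down to (3,8)
Step 11: enter (3,8), '.' pass, move down to (4,8)
Step 12: enter (4,8), '.' pass, move down to (5,8)
Step 13: enter (5,8), '.' pass, move down to (6,8)
Step 14: enter (6,8), '.' pass, move down to (7,8)
Step 15: enter (7,8), '.' pass, move down to (8,8)
Step 16: at (8,8) — EXIT via bottom edge, pos 8

Answer: bottom 8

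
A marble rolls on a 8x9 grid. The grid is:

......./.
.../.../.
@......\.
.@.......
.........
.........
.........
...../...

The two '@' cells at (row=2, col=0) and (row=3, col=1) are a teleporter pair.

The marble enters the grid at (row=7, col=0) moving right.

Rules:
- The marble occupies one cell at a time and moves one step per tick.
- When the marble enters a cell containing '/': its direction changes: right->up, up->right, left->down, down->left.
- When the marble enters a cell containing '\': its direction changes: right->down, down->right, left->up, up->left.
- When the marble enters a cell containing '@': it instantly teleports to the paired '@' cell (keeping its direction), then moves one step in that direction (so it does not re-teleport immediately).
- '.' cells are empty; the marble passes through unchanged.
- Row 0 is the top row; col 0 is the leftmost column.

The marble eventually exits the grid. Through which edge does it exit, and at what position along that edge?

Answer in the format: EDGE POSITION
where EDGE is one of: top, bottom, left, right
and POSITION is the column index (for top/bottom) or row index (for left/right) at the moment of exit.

Step 1: enter (7,0), '.' pass, move right to (7,1)
Step 2: enter (7,1), '.' pass, move right to (7,2)
Step 3: enter (7,2), '.' pass, move right to (7,3)
Step 4: enter (7,3), '.' pass, move right to (7,4)
Step 5: enter (7,4), '.' pass, move right to (7,5)
Step 6: enter (7,5), '/' deflects right->up, move up to (6,5)
Step 7: enter (6,5), '.' pass, move up to (5,5)
Step 8: enter (5,5), '.' pass, move up to (4,5)
Step 9: enter (4,5), '.' pass, move up to (3,5)
Step 10: enter (3,5), '.' pass, move up to (2,5)
Step 11: enter (2,5), '.' pass, move up to (1,5)
Step 12: enter (1,5), '.' pass, move up to (0,5)
Step 13: enter (0,5), '.' pass, move up to (-1,5)
Step 14: at (-1,5) — EXIT via top edge, pos 5

Answer: top 5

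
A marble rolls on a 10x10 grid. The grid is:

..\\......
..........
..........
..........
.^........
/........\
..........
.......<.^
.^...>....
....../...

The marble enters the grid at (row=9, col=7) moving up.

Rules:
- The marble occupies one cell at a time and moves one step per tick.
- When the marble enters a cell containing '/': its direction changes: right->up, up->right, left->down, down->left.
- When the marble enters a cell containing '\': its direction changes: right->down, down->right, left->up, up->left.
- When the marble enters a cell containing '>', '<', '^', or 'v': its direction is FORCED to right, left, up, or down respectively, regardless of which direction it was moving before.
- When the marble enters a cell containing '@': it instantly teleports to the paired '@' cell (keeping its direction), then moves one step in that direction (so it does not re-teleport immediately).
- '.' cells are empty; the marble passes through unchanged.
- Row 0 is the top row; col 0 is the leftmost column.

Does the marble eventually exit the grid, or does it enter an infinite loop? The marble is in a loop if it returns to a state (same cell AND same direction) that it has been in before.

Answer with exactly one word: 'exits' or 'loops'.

Step 1: enter (9,7), '.' pass, move up to (8,7)
Step 2: enter (8,7), '.' pass, move up to (7,7)
Step 3: enter (7,7), '<' forces up->left, move left to (7,6)
Step 4: enter (7,6), '.' pass, move left to (7,5)
Step 5: enter (7,5), '.' pass, move left to (7,4)
Step 6: enter (7,4), '.' pass, move left to (7,3)
Step 7: enter (7,3), '.' pass, move left to (7,2)
Step 8: enter (7,2), '.' pass, move left to (7,1)
Step 9: enter (7,1), '.' pass, move left to (7,0)
Step 10: enter (7,0), '.' pass, move left to (7,-1)
Step 11: at (7,-1) — EXIT via left edge, pos 7

Answer: exits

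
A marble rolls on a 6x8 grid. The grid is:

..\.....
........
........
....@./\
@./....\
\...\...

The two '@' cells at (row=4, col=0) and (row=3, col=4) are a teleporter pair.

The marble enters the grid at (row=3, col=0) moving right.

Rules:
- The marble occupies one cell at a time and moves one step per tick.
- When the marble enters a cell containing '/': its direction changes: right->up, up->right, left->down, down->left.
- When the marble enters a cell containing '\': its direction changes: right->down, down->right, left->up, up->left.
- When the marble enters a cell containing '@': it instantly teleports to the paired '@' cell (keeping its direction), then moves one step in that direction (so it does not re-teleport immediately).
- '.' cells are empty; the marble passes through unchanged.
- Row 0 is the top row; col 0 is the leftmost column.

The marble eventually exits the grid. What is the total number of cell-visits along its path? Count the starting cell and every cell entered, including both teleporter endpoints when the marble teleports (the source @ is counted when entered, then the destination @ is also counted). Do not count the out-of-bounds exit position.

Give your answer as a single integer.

Answer: 14

Derivation:
Step 1: enter (3,0), '.' pass, move right to (3,1)
Step 2: enter (3,1), '.' pass, move right to (3,2)
Step 3: enter (3,2), '.' pass, move right to (3,3)
Step 4: enter (3,3), '.' pass, move right to (3,4)
Step 5: enter (3,4), '@' teleport (3,4)->(4,0), also enter (4,0), move right to (4,1)
Step 6: enter (4,1), '.' pass, move right to (4,2)
Step 7: enter (4,2), '/' deflects right->up, move up to (3,2)
Step 8: enter (3,2), '.' pass, move up to (2,2)
Step 9: enter (2,2), '.' pass, move up to (1,2)
Step 10: enter (1,2), '.' pass, move up to (0,2)
Step 11: enter (0,2), '\' deflects up->left, move left to (0,1)
Step 12: enter (0,1), '.' pass, move left to (0,0)
Step 13: enter (0,0), '.' pass, move left to (0,-1)
Step 14: at (0,-1) — EXIT via left edge, pos 0
Path length (cell visits): 14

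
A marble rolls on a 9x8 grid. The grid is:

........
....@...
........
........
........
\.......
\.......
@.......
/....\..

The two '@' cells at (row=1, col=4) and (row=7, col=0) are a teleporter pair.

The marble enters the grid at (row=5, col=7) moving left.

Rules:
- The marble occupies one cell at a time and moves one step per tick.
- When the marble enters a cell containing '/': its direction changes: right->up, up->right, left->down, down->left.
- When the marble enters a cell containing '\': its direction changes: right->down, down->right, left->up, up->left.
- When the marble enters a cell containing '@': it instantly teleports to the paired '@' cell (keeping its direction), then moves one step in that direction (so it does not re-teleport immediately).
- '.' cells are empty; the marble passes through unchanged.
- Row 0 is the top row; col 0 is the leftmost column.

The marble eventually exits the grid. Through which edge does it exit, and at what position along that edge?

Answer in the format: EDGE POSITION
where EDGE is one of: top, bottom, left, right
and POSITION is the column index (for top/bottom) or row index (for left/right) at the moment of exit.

Step 1: enter (5,7), '.' pass, move left to (5,6)
Step 2: enter (5,6), '.' pass, move left to (5,5)
Step 3: enter (5,5), '.' pass, move left to (5,4)
Step 4: enter (5,4), '.' pass, move left to (5,3)
Step 5: enter (5,3), '.' pass, move left to (5,2)
Step 6: enter (5,2), '.' pass, move left to (5,1)
Step 7: enter (5,1), '.' pass, move left to (5,0)
Step 8: enter (5,0), '\' deflects left->up, move up to (4,0)
Step 9: enter (4,0), '.' pass, move up to (3,0)
Step 10: enter (3,0), '.' pass, move up to (2,0)
Step 11: enter (2,0), '.' pass, move up to (1,0)
Step 12: enter (1,0), '.' pass, move up to (0,0)
Step 13: enter (0,0), '.' pass, move up to (-1,0)
Step 14: at (-1,0) — EXIT via top edge, pos 0

Answer: top 0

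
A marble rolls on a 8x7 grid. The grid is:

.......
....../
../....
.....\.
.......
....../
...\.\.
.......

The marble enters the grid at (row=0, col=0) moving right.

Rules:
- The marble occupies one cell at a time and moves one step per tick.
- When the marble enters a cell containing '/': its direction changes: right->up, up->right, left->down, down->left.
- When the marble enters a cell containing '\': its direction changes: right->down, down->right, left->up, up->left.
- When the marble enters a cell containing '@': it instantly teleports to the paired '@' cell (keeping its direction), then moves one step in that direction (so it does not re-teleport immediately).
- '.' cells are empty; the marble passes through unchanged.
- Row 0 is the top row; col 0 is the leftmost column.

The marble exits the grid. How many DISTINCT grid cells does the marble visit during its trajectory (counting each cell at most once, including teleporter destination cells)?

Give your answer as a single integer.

Step 1: enter (0,0), '.' pass, move right to (0,1)
Step 2: enter (0,1), '.' pass, move right to (0,2)
Step 3: enter (0,2), '.' pass, move right to (0,3)
Step 4: enter (0,3), '.' pass, move right to (0,4)
Step 5: enter (0,4), '.' pass, move right to (0,5)
Step 6: enter (0,5), '.' pass, move right to (0,6)
Step 7: enter (0,6), '.' pass, move right to (0,7)
Step 8: at (0,7) — EXIT via right edge, pos 0
Distinct cells visited: 7 (path length 7)

Answer: 7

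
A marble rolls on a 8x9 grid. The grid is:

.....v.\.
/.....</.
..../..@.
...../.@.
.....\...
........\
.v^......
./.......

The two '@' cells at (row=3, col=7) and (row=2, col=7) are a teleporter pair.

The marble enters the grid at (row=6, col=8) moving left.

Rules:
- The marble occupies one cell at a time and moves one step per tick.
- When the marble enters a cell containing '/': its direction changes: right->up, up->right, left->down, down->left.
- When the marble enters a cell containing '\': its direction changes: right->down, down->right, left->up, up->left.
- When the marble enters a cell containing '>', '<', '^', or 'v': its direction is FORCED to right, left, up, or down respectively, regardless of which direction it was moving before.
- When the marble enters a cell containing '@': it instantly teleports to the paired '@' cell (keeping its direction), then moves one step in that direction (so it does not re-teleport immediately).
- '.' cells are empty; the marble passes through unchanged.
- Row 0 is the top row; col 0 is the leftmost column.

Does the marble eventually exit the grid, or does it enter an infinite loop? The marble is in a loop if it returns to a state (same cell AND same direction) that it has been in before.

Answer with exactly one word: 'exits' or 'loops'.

Step 1: enter (6,8), '.' pass, move left to (6,7)
Step 2: enter (6,7), '.' pass, move left to (6,6)
Step 3: enter (6,6), '.' pass, move left to (6,5)
Step 4: enter (6,5), '.' pass, move left to (6,4)
Step 5: enter (6,4), '.' pass, move left to (6,3)
Step 6: enter (6,3), '.' pass, move left to (6,2)
Step 7: enter (6,2), '^' forces left->up, move up to (5,2)
Step 8: enter (5,2), '.' pass, move up to (4,2)
Step 9: enter (4,2), '.' pass, move up to (3,2)
Step 10: enter (3,2), '.' pass, move up to (2,2)
Step 11: enter (2,2), '.' pass, move up to (1,2)
Step 12: enter (1,2), '.' pass, move up to (0,2)
Step 13: enter (0,2), '.' pass, move up to (-1,2)
Step 14: at (-1,2) — EXIT via top edge, pos 2

Answer: exits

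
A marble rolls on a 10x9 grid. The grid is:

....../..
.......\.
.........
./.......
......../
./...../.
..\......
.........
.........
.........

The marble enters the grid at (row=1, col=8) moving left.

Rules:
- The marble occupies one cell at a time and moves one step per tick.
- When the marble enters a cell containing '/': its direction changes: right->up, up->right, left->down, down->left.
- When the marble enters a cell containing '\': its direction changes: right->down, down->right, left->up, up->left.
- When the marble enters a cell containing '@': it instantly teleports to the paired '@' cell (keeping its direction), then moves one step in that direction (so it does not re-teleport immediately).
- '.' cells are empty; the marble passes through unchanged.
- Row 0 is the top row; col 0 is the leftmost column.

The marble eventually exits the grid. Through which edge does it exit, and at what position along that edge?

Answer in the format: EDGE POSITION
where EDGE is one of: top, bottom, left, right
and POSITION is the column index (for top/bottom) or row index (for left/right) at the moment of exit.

Answer: top 7

Derivation:
Step 1: enter (1,8), '.' pass, move left to (1,7)
Step 2: enter (1,7), '\' deflects left->up, move up to (0,7)
Step 3: enter (0,7), '.' pass, move up to (-1,7)
Step 4: at (-1,7) — EXIT via top edge, pos 7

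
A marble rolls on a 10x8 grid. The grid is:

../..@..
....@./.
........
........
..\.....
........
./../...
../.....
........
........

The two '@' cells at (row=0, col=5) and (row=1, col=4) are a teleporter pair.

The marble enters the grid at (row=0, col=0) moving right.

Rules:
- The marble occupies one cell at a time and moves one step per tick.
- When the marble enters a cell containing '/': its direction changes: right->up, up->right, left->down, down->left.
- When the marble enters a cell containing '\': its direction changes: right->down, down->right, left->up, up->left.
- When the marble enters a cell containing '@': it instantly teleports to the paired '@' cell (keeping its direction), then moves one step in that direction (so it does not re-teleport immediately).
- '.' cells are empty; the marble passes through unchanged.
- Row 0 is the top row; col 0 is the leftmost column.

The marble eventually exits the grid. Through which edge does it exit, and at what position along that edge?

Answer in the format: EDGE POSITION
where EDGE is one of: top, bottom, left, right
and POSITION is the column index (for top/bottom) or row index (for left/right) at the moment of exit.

Step 1: enter (0,0), '.' pass, move right to (0,1)
Step 2: enter (0,1), '.' pass, move right to (0,2)
Step 3: enter (0,2), '/' deflects right->up, move up to (-1,2)
Step 4: at (-1,2) — EXIT via top edge, pos 2

Answer: top 2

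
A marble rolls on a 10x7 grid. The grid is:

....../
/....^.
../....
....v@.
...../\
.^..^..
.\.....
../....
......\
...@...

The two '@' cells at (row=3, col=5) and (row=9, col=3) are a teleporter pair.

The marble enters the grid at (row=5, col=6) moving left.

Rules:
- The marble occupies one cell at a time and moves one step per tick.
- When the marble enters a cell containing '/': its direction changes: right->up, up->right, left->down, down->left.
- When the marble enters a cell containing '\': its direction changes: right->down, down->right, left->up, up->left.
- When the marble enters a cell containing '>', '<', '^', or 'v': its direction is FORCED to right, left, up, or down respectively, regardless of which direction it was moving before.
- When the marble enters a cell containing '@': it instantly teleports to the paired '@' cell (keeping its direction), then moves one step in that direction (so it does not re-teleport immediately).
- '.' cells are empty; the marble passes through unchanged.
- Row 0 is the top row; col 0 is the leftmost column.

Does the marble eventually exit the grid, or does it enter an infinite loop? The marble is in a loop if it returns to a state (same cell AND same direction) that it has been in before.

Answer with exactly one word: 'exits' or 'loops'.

Answer: loops

Derivation:
Step 1: enter (5,6), '.' pass, move left to (5,5)
Step 2: enter (5,5), '.' pass, move left to (5,4)
Step 3: enter (5,4), '^' forces left->up, move up to (4,4)
Step 4: enter (4,4), '.' pass, move up to (3,4)
Step 5: enter (3,4), 'v' forces up->down, move down to (4,4)
Step 6: enter (4,4), '.' pass, move down to (5,4)
Step 7: enter (5,4), '^' forces down->up, move up to (4,4)
Step 8: at (4,4) dir=up — LOOP DETECTED (seen before)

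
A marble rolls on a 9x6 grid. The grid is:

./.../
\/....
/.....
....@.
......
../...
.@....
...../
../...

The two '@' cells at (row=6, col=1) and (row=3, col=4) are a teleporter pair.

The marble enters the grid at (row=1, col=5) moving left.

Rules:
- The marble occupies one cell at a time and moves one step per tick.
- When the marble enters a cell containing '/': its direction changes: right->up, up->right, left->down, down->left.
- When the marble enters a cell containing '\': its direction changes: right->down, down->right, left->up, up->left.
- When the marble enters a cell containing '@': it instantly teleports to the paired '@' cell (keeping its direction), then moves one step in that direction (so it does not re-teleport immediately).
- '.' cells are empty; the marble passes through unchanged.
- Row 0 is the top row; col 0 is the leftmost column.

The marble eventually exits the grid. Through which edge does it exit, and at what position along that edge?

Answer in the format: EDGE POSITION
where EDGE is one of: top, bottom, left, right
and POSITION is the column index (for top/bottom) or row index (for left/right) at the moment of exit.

Answer: bottom 4

Derivation:
Step 1: enter (1,5), '.' pass, move left to (1,4)
Step 2: enter (1,4), '.' pass, move left to (1,3)
Step 3: enter (1,3), '.' pass, move left to (1,2)
Step 4: enter (1,2), '.' pass, move left to (1,1)
Step 5: enter (1,1), '/' deflects left->down, move down to (2,1)
Step 6: enter (2,1), '.' pass, move down to (3,1)
Step 7: enter (3,1), '.' pass, move down to (4,1)
Step 8: enter (4,1), '.' pass, move down to (5,1)
Step 9: enter (5,1), '.' pass, move down to (6,1)
Step 10: enter (6,1), '@' teleport (6,1)->(3,4), also enter (3,4), move down to (4,4)
Step 11: enter (4,4), '.' pass, move down to (5,4)
Step 12: enter (5,4), '.' pass, move down to (6,4)
Step 13: enter (6,4), '.' pass, move down to (7,4)
Step 14: enter (7,4), '.' pass, move down to (8,4)
Step 15: enter (8,4), '.' pass, move down to (9,4)
Step 16: at (9,4) — EXIT via bottom edge, pos 4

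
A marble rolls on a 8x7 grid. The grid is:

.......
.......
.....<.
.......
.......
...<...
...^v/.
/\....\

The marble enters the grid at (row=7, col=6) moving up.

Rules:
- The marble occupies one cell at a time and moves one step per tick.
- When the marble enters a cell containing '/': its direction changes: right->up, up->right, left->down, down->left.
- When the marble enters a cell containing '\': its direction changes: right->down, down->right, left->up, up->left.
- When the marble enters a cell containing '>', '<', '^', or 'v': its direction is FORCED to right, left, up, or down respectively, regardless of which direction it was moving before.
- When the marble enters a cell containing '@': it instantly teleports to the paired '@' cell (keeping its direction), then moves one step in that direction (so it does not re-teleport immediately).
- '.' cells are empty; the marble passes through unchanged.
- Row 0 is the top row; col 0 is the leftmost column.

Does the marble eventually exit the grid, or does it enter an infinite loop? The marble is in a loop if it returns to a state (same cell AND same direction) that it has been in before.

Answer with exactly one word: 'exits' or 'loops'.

Step 1: enter (7,6), '\' deflects up->left, move left to (7,5)
Step 2: enter (7,5), '.' pass, move left to (7,4)
Step 3: enter (7,4), '.' pass, move left to (7,3)
Step 4: enter (7,3), '.' pass, move left to (7,2)
Step 5: enter (7,2), '.' pass, move left to (7,1)
Step 6: enter (7,1), '\' deflects left->up, move up to (6,1)
Step 7: enter (6,1), '.' pass, move up to (5,1)
Step 8: enter (5,1), '.' pass, move up to (4,1)
Step 9: enter (4,1), '.' pass, move up to (3,1)
Step 10: enter (3,1), '.' pass, move up to (2,1)
Step 11: enter (2,1), '.' pass, move up to (1,1)
Step 12: enter (1,1), '.' pass, move up to (0,1)
Step 13: enter (0,1), '.' pass, move up to (-1,1)
Step 14: at (-1,1) — EXIT via top edge, pos 1

Answer: exits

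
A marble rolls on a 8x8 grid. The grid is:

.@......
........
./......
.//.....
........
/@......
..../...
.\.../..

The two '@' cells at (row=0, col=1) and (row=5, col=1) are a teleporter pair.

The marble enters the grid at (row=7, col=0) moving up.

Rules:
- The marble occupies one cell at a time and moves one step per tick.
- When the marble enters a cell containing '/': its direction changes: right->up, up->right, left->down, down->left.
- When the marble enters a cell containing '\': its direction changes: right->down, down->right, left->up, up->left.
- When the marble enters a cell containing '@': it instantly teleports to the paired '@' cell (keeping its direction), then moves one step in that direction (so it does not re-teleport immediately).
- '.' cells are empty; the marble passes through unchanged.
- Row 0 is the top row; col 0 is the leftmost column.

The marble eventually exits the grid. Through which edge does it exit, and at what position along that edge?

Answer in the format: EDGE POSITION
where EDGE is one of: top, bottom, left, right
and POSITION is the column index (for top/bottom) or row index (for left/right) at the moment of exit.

Answer: right 0

Derivation:
Step 1: enter (7,0), '.' pass, move up to (6,0)
Step 2: enter (6,0), '.' pass, move up to (5,0)
Step 3: enter (5,0), '/' deflects up->right, move right to (5,1)
Step 4: enter (5,1), '@' teleport (5,1)->(0,1), also enter (0,1), move right to (0,2)
Step 5: enter (0,2), '.' pass, move right to (0,3)
Step 6: enter (0,3), '.' pass, move right to (0,4)
Step 7: enter (0,4), '.' pass, move right to (0,5)
Step 8: enter (0,5), '.' pass, move right to (0,6)
Step 9: enter (0,6), '.' pass, move right to (0,7)
Step 10: enter (0,7), '.' pass, move right to (0,8)
Step 11: at (0,8) — EXIT via right edge, pos 0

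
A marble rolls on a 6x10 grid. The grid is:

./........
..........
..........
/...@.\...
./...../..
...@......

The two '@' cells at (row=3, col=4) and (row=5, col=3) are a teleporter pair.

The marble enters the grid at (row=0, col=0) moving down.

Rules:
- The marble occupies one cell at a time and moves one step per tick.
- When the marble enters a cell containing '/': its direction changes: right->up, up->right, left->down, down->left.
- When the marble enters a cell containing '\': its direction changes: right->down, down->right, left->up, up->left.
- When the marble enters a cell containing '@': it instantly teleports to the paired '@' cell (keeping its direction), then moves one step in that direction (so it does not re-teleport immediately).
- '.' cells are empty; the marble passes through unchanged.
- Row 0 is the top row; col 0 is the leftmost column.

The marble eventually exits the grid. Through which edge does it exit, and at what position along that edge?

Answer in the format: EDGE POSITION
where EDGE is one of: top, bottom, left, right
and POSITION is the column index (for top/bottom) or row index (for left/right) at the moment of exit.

Answer: left 3

Derivation:
Step 1: enter (0,0), '.' pass, move down to (1,0)
Step 2: enter (1,0), '.' pass, move down to (2,0)
Step 3: enter (2,0), '.' pass, move down to (3,0)
Step 4: enter (3,0), '/' deflects down->left, move left to (3,-1)
Step 5: at (3,-1) — EXIT via left edge, pos 3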